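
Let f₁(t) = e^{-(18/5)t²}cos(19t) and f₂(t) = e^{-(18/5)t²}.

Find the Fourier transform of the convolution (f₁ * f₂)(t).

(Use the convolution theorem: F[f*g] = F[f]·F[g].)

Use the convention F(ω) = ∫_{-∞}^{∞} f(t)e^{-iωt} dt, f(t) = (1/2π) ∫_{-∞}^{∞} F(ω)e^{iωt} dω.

F[f₁*f₂](ω) = \frac{5 \pi \left(e^{\frac{95 \omega}{18}} + 1\right) e^{- \frac{5 \omega^{2}}{36} - \frac{95 \omega}{36} - \frac{1805}{72}}}{36}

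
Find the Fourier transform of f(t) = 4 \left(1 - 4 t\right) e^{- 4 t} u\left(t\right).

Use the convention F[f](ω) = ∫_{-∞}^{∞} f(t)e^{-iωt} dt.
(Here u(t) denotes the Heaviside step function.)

F(ω) = \frac{4 i \omega}{- \omega^{2} + 8 i \omega + 16}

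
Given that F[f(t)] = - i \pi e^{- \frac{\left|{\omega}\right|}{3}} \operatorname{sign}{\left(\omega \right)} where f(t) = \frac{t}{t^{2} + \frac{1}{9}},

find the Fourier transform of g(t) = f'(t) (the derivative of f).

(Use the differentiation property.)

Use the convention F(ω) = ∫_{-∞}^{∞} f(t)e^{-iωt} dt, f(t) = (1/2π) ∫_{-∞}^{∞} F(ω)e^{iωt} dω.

F[g](ω) = \pi \omega e^{- \frac{\left|{\omega}\right|}{3}} \operatorname{sign}{\left(\omega \right)}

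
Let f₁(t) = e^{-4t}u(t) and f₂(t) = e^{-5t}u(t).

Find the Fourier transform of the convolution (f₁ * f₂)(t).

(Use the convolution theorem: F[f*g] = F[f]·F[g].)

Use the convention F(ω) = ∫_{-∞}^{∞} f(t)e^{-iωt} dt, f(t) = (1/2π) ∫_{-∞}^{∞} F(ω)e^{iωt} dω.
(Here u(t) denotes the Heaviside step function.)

F[f₁*f₂](ω) = \frac{1}{\left(i \omega + 4\right) \left(i \omega + 5\right)}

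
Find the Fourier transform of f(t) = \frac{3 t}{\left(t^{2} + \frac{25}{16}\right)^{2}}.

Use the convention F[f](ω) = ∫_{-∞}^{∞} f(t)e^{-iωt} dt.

F(ω) = - \frac{6 i \pi \omega e^{- \frac{5 \left|{\omega}\right|}{4}}}{5}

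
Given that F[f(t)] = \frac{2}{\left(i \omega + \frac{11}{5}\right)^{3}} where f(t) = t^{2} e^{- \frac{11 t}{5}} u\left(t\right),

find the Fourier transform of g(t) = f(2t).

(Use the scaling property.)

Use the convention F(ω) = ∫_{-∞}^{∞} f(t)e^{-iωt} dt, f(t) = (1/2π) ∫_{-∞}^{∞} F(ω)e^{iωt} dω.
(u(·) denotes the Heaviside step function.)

F[g](ω) = \frac{1000}{\left(5 i \omega + 22\right)^{3}}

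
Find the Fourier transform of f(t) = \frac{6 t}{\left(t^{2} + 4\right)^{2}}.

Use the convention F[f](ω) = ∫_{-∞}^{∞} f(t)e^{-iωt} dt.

F(ω) = - \frac{3 i \pi \omega e^{- 2 \left|{\omega}\right|}}{2}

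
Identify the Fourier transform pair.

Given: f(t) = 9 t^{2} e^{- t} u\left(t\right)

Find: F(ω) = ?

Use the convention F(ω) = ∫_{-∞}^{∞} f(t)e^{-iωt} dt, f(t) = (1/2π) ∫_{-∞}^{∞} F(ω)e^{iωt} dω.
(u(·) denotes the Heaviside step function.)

F(ω) = \frac{18}{\left(i \omega + 1\right)^{3}}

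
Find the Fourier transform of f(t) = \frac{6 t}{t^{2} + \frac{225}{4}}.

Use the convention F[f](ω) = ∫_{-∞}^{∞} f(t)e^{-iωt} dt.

F(ω) = - 6 i \pi e^{- \frac{15 \left|{\omega}\right|}{2}} \operatorname{sign}{\left(\omega \right)}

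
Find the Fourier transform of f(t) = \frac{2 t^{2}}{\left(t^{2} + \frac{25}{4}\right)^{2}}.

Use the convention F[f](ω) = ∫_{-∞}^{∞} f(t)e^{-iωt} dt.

F(ω) = \frac{\pi \left(2 - 5 \left|{\omega}\right|\right) e^{- \frac{5 \left|{\omega}\right|}{2}}}{5}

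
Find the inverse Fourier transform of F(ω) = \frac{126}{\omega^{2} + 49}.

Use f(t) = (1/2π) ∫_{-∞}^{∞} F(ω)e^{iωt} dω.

f(t) = 9 e^{- 7 \left|{t}\right|}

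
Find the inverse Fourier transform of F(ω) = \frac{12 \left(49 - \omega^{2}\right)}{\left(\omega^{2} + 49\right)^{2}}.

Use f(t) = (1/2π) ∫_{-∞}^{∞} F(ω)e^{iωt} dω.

f(t) = 6 e^{- 7 \left|{t}\right|} \left|{t}\right|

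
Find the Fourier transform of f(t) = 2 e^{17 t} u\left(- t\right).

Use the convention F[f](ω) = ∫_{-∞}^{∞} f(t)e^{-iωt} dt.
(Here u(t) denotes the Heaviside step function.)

F(ω) = - \frac{2}{i \omega - 17}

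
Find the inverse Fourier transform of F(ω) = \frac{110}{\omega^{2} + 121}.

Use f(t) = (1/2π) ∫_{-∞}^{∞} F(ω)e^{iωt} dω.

f(t) = 5 e^{- 11 \left|{t}\right|}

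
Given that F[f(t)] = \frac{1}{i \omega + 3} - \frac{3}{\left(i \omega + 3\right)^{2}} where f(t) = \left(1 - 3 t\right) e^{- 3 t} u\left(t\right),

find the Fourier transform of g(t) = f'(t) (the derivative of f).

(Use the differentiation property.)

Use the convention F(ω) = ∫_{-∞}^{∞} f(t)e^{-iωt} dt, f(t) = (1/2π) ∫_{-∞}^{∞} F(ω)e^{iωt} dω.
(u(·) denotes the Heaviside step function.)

F[g](ω) = \frac{\omega^{2}}{\omega^{2} - 6 i \omega - 9}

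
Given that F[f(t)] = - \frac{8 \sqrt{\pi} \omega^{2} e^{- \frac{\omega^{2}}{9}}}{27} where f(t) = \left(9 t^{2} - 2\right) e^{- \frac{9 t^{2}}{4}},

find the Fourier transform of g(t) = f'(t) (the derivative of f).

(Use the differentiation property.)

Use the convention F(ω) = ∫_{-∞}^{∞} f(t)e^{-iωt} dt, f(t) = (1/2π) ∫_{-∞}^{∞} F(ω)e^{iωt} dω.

F[g](ω) = - \frac{8 i \sqrt{\pi} \omega^{3} e^{- \frac{\omega^{2}}{9}}}{27}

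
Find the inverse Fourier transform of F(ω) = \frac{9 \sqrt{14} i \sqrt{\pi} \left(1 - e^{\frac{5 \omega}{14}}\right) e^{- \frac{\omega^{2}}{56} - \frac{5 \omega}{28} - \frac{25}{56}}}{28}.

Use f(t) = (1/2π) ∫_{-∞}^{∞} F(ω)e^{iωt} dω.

f(t) = 9 e^{- 14 t^{2}} \sin{\left(5 t \right)}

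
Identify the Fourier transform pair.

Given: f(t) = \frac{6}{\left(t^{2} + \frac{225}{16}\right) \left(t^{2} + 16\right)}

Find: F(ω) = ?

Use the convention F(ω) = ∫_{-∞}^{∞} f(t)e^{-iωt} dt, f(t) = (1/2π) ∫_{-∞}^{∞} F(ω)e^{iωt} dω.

F(ω) = - \frac{24 \pi e^{- 4 \left|{\omega}\right|}}{31} + \frac{128 \pi e^{- \frac{15 \left|{\omega}\right|}{4}}}{155}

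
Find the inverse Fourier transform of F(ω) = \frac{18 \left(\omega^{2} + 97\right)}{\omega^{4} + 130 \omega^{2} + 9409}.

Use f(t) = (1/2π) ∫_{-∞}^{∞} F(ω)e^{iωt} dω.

f(t) = e^{- 9 \left|{t}\right|} \cos{\left(4 \left|{t}\right| \right)}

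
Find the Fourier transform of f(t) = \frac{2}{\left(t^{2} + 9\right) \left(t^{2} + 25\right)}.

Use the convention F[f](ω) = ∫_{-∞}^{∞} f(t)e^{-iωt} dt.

F(ω) = \frac{\pi \left(5 e^{2 \left|{\omega}\right|} - 3\right) e^{- 5 \left|{\omega}\right|}}{120}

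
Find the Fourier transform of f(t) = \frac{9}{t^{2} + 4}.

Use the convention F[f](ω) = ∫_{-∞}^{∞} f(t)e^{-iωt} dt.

F(ω) = \frac{9 \pi e^{- 2 \left|{\omega}\right|}}{2}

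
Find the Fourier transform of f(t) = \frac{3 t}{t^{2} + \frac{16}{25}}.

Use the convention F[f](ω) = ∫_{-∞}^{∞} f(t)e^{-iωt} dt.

F(ω) = - 3 i \pi e^{- \frac{4 \left|{\omega}\right|}{5}} \operatorname{sign}{\left(\omega \right)}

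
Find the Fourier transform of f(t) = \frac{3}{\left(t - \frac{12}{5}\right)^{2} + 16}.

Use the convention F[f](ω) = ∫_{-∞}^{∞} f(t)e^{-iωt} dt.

F(ω) = \frac{3 \pi e^{- \frac{12 i \omega}{5} - 4 \left|{\omega}\right|}}{4}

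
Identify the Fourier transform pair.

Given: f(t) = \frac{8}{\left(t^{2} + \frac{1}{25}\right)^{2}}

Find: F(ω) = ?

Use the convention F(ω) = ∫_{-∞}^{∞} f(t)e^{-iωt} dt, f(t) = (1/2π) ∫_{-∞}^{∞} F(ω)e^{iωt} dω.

F(ω) = 100 \pi \left(\left|{\omega}\right| + 5\right) e^{- \frac{\left|{\omega}\right|}{5}}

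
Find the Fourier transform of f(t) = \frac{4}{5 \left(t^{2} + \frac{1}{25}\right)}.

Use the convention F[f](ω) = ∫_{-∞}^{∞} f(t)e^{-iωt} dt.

F(ω) = 4 \pi e^{- \frac{\left|{\omega}\right|}{5}}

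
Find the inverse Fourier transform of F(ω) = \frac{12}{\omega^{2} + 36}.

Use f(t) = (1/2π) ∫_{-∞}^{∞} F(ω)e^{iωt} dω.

f(t) = e^{- 6 \left|{t}\right|}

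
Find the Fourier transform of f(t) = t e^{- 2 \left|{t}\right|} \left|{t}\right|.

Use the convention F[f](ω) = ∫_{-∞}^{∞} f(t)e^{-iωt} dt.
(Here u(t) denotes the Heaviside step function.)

F(ω) = \frac{4 i \omega \left(\omega^{2} - 12\right)}{\left(\omega^{2} + 4\right)^{3}}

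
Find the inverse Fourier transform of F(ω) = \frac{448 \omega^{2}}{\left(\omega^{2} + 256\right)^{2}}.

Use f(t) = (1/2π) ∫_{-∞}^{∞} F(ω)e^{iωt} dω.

f(t) = 7 \left(1 - 16 \left|{t}\right|\right) e^{- 16 \left|{t}\right|}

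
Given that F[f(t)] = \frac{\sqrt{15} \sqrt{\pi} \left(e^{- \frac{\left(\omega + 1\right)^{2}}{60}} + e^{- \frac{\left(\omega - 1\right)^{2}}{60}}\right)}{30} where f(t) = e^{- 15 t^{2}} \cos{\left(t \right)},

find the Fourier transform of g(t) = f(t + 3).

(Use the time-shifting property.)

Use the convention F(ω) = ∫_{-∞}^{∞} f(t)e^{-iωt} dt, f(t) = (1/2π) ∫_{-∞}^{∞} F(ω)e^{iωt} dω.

F[g](ω) = \frac{\sqrt{15} \sqrt{\pi} \left(e^{\frac{\omega}{15}} + 1\right) e^{- \frac{\omega^{2}}{60} - \frac{\omega}{30} + 3 i \omega - \frac{1}{60}}}{30}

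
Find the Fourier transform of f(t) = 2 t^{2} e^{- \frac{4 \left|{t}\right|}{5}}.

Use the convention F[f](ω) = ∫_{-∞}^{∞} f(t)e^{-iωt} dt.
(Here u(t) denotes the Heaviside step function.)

F(ω) = \frac{4000 \left(16 - 75 \omega^{2}\right)}{\left(25 \omega^{2} + 16\right)^{3}}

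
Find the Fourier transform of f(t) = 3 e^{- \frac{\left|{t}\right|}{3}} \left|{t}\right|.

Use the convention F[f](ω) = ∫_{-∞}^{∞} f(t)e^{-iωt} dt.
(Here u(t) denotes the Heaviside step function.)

F(ω) = \frac{54 \left(1 - 9 \omega^{2}\right)}{\left(9 \omega^{2} + 1\right)^{2}}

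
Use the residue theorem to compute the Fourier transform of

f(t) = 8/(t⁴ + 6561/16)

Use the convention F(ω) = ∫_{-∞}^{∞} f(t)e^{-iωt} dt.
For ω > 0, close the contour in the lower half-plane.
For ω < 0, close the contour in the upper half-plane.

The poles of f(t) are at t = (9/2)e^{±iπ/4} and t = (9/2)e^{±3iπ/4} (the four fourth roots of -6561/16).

Let g(z) = f(z)e^{-iωz}; for large |z| the factor e^{-iωz} decays in the lower half-plane when ω > 0 and in the upper half-plane when ω < 0.

Case ω > 0 (lower half-plane, clockwise contour ⇒ F(ω) = -2πi·ΣRes):
  Res_{z = - \frac{9 \sqrt{2}}{4} - \frac{9 \sqrt{2} i}{4}} g(z) = \frac{8 \sqrt{2} \left(1 + i\right) e^{\frac{9 \sqrt{2} \omega \left(-1 + i\right)}{4}}}{729}
  Res_{z = \frac{9 \sqrt{2}}{4} - \frac{9 \sqrt{2} i}{4}} g(z) = \frac{8 \sqrt{2} \left(-1 + i\right) e^{- \frac{9 \sqrt{2} \omega \left(1 + i\right)}{4}}}{729}
  F(ω) = -2πi·ΣRes = \frac{16 \sqrt{2} \pi \left(\left(1 - i\right) e^{\frac{9 \sqrt{2} i \omega}{2}} + 1 + i\right) e^{- \frac{9 \sqrt{2} \omega \left(1 + i\right)}{4}}}{729} = \frac{64 \pi e^{- \frac{9 \sqrt{2} \omega}{4}} \sin{\left(\frac{9 \sqrt{2} \omega}{4} + \frac{\pi}{4} \right)}}{729}

Case ω < 0 (upper half-plane, counterclockwise contour ⇒ F(ω) = +2πi·ΣRes):
  Res_{z = \frac{9 \sqrt{2}}{4} + \frac{9 \sqrt{2} i}{4}} g(z) = - \frac{8 \sqrt{2} \left(1 + i\right) e^{\frac{9 \sqrt{2} \omega \left(1 - i\right)}{4}}}{729}
  Res_{z = - \frac{9 \sqrt{2}}{4} + \frac{9 \sqrt{2} i}{4}} g(z) = \frac{8 \sqrt{2} \left(1 - i\right) e^{\frac{9 \sqrt{2} \omega \left(1 + i\right)}{4}}}{729}
  F(ω) = 2πi·ΣRes = - \frac{16 \sqrt{2} i \pi \left(\left(1 + i\right) e^{\frac{9 \sqrt{2} \omega \left(1 - i\right)}{4}} - \left(1 - i\right) e^{\frac{9 \sqrt{2} \omega \left(1 + i\right)}{4}}\right)}{729} = \frac{64 \pi e^{\frac{9 \sqrt{2} \omega}{4}} \cos{\left(\frac{9 \sqrt{2} \omega}{4} + \frac{\pi}{4} \right)}}{729}

Both cases combine into a single formula in |ω|:

F(ω) = \frac{64 \pi e^{- \frac{9 \sqrt{2} \left|{\omega}\right|}{4}} \sin{\left(\frac{9 \sqrt{2} \left|{\omega}\right|}{4} + \frac{\pi}{4} \right)}}{729}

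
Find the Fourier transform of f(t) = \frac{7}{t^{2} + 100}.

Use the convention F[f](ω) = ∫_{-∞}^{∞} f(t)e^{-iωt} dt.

F(ω) = \frac{7 \pi e^{- 10 \left|{\omega}\right|}}{10}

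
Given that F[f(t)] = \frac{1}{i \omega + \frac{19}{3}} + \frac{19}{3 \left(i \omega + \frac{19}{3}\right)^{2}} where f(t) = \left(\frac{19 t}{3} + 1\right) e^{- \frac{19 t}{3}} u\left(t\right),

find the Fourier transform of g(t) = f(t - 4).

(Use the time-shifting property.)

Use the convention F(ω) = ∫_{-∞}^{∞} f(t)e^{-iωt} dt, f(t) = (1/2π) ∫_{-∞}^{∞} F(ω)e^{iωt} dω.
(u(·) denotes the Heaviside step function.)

F[g](ω) = \frac{3 \left(- 3 i \omega - 38\right) e^{- 4 i \omega}}{9 \omega^{2} - 114 i \omega - 361}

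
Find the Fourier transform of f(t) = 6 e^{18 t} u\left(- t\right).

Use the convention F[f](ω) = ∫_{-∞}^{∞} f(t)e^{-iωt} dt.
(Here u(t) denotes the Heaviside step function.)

F(ω) = - \frac{6}{i \omega - 18}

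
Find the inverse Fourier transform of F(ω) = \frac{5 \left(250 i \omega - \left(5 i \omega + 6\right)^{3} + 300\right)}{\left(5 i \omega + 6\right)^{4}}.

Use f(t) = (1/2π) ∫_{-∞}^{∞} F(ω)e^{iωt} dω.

f(t) = \left(t^{2} - 1\right) e^{- \frac{6 t}{5}} u\left(t\right)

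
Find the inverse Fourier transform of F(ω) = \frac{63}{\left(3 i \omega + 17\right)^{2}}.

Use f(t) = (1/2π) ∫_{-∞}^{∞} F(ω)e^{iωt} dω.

f(t) = 7 t e^{- \frac{17 t}{3}} u\left(t\right)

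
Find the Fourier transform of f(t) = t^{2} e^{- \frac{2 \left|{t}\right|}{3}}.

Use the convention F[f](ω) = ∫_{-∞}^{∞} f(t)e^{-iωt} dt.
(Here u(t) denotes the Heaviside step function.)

F(ω) = \frac{216 \left(4 - 27 \omega^{2}\right)}{\left(9 \omega^{2} + 4\right)^{3}}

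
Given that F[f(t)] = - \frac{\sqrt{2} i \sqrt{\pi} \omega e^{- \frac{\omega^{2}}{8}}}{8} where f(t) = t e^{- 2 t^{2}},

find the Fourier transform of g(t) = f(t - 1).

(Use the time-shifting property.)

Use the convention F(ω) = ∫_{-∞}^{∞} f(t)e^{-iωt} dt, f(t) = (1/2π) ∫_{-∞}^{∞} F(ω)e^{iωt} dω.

F[g](ω) = - \frac{\sqrt{2} i \sqrt{\pi} \omega e^{- \omega \left(\frac{\omega}{8} + i\right)}}{8}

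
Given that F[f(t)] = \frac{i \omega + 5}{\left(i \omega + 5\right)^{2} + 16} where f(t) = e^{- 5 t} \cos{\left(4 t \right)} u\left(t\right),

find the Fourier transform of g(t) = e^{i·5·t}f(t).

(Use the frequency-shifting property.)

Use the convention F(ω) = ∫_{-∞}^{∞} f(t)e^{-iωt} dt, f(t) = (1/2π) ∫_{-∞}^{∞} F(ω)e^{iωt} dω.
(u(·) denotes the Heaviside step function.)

F[g](ω) = \frac{i \left(\omega - 5\right) + 5}{\left(i \left(\omega - 5\right) + 5\right)^{2} + 16}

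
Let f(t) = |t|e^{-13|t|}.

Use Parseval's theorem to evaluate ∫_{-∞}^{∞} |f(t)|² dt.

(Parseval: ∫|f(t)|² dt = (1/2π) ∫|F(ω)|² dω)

∫|f(t)|² dt = \frac{1}{4394}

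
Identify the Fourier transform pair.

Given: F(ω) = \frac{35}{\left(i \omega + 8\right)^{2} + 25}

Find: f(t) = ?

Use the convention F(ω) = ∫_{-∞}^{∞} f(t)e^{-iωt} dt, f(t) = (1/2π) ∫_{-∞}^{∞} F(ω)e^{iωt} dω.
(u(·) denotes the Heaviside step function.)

f(t) = 7 e^{- 8 t} \sin{\left(5 t \right)} u\left(t\right)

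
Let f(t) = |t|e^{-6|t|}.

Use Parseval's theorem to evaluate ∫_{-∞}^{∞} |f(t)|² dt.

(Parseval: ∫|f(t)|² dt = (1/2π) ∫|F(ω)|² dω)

∫|f(t)|² dt = \frac{1}{432}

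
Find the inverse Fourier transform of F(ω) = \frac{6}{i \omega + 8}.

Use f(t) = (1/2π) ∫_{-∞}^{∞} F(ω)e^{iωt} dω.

f(t) = 6 e^{- 8 t} u\left(t\right)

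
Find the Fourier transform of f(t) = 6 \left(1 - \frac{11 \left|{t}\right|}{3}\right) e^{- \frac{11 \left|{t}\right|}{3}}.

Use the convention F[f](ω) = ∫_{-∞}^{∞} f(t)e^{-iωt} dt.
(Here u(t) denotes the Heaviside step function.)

F(ω) = \frac{7128 \omega^{2}}{\left(9 \omega^{2} + 121\right)^{2}}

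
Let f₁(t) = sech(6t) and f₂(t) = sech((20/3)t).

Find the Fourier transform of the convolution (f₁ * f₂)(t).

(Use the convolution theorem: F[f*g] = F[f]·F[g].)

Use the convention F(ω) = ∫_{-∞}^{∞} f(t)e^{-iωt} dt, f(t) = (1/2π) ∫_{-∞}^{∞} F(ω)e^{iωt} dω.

F[f₁*f₂](ω) = \frac{\pi^{2}}{40 \cosh{\left(\frac{3 \pi \omega}{40} \right)} \cosh{\left(\frac{\pi \omega}{12} \right)}}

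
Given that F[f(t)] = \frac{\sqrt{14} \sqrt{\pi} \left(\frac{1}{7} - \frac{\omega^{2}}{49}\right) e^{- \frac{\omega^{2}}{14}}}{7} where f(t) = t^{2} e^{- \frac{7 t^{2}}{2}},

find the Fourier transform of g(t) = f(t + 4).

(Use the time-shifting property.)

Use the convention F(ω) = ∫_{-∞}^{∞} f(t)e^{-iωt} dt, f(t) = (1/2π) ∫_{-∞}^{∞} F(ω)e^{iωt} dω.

F[g](ω) = \frac{\sqrt{14} \sqrt{\pi} \left(7 - \omega^{2}\right) e^{\frac{\omega \left(- \omega + 56 i\right)}{14}}}{343}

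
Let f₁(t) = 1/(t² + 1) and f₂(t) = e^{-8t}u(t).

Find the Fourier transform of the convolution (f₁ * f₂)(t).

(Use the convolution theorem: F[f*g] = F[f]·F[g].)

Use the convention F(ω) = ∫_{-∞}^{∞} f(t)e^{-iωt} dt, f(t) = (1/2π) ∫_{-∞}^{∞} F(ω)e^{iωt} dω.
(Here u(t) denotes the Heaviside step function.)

F[f₁*f₂](ω) = \frac{\pi e^{- \left|{\omega}\right|}}{i \omega + 8}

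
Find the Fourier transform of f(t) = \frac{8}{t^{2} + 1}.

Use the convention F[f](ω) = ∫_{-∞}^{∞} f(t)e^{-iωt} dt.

F(ω) = 8 \pi e^{- \left|{\omega}\right|}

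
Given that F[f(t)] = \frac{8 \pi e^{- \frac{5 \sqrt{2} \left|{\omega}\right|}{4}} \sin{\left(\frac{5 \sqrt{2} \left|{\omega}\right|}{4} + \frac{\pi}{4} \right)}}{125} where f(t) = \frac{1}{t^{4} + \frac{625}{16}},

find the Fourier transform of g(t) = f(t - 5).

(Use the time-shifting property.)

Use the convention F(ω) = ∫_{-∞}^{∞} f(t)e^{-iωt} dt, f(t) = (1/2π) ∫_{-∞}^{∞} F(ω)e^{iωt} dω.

F[g](ω) = \frac{8 \pi e^{- 5 i \omega - \frac{5 \sqrt{2} \left|{\omega}\right|}{4}} \sin{\left(\frac{5 \sqrt{2} \left|{\omega}\right|}{4} + \frac{\pi}{4} \right)}}{125}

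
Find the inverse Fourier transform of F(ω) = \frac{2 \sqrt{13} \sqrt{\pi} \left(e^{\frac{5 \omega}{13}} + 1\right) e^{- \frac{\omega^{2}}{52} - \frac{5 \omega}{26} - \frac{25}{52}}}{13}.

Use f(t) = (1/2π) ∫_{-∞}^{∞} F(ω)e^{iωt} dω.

f(t) = 4 e^{- 13 t^{2}} \cos{\left(5 t \right)}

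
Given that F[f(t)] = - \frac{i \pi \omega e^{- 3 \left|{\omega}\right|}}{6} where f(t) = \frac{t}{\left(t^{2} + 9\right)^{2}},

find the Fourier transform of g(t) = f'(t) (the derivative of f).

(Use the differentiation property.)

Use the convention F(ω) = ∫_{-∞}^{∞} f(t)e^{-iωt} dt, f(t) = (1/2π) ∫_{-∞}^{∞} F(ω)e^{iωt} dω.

F[g](ω) = \frac{\pi \omega^{2} e^{- 3 \left|{\omega}\right|}}{6}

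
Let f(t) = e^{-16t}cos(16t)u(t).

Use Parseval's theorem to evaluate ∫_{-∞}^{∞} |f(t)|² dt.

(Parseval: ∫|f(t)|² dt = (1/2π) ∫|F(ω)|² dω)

∫|f(t)|² dt = \frac{3}{128}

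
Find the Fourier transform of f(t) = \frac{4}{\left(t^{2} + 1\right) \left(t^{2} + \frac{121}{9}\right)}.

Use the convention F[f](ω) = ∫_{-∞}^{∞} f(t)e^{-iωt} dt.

F(ω) = \frac{9 \pi e^{- \left|{\omega}\right|}}{28} - \frac{27 \pi e^{- \frac{11 \left|{\omega}\right|}{3}}}{308}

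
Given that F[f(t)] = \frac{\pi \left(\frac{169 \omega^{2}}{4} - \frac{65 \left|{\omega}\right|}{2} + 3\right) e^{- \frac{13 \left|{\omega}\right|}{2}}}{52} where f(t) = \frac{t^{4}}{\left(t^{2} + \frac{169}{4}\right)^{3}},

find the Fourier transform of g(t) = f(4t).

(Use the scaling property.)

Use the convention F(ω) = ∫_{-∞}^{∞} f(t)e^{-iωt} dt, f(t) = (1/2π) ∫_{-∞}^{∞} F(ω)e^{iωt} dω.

F[g](ω) = \frac{\pi \left(169 \omega^{2} - 520 \left|{\omega}\right| + 192\right) e^{- \frac{13 \left|{\omega}\right|}{8}}}{13312}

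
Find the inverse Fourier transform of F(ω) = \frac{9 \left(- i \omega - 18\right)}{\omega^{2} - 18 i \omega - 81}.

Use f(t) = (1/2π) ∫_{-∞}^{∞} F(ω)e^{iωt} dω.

f(t) = 9 \left(9 t + 1\right) e^{- 9 t} u\left(t\right)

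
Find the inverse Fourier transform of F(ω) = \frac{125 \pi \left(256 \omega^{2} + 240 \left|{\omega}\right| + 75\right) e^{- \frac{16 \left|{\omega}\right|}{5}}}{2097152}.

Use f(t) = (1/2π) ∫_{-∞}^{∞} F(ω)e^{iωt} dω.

f(t) = \frac{4}{\left(t^{2} + \frac{256}{25}\right)^{3}}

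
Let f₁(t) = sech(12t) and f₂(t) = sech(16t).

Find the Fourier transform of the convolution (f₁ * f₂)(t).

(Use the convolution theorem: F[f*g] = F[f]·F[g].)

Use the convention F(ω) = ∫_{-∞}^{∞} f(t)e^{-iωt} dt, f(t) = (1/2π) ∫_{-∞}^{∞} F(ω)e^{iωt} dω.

F[f₁*f₂](ω) = \frac{\pi^{2}}{192 \cosh{\left(\frac{\pi \omega}{32} \right)} \cosh{\left(\frac{\pi \omega}{24} \right)}}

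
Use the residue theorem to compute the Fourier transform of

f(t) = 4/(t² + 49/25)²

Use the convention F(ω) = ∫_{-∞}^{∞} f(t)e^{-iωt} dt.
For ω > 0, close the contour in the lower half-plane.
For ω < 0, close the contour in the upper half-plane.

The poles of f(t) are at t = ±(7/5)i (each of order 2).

Let g(z) = f(z)e^{-iωz}; for large |z| the factor e^{-iωz} decays in the lower half-plane when ω > 0 and in the upper half-plane when ω < 0.

Case ω > 0 (lower half-plane, clockwise contour ⇒ F(ω) = -2πi·ΣRes):
  Res_{z = - \frac{7 i}{5}} g(z) = \frac{25 i \left(7 \omega + 5\right) e^{- \frac{7 \omega}{5}}}{343} (pole of order 2)
  F(ω) = -2πi·ΣRes = \frac{50 \pi \left(7 \omega + 5\right) e^{- \frac{7 \omega}{5}}}{343}

Case ω < 0 (upper half-plane, counterclockwise contour ⇒ F(ω) = +2πi·ΣRes):
  Res_{z = \frac{7 i}{5}} g(z) = \frac{25 i \left(7 \omega - 5\right) e^{\frac{7 \omega}{5}}}{343} (pole of order 2)
  F(ω) = 2πi·ΣRes = \frac{50 \pi \left(5 - 7 \omega\right) e^{\frac{7 \omega}{5}}}{343}

Both cases combine into a single formula in |ω|:

F(ω) = \frac{50 \pi \left(7 \left|{\omega}\right| + 5\right) e^{- \frac{7 \left|{\omega}\right|}{5}}}{343}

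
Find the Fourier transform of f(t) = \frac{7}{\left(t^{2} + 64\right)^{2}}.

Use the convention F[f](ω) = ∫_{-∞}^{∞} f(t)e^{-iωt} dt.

F(ω) = \frac{7 \pi \left(8 \left|{\omega}\right| + 1\right) e^{- 8 \left|{\omega}\right|}}{1024}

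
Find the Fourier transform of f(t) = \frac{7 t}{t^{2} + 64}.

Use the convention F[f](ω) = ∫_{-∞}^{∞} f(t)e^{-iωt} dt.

F(ω) = - 7 i \pi e^{- 8 \left|{\omega}\right|} \operatorname{sign}{\left(\omega \right)}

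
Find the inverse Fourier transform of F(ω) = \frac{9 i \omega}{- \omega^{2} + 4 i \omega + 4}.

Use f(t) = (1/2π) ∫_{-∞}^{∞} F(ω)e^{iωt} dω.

f(t) = 9 \left(1 - 2 t\right) e^{- 2 t} u\left(t\right)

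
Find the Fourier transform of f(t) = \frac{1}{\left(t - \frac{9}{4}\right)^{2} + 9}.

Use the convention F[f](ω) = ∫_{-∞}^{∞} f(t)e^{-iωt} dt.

F(ω) = \frac{\pi e^{- \frac{9 i \omega}{4} - 3 \left|{\omega}\right|}}{3}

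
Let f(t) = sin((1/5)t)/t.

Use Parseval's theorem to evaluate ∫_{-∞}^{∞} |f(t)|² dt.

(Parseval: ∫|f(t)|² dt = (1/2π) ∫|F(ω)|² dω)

∫|f(t)|² dt = \frac{\pi}{5}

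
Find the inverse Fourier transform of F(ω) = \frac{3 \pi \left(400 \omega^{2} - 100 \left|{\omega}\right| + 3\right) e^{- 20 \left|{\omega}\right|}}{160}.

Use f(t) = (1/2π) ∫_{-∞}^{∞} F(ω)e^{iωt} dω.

f(t) = \frac{3 t^{4}}{\left(t^{2} + 400\right)^{3}}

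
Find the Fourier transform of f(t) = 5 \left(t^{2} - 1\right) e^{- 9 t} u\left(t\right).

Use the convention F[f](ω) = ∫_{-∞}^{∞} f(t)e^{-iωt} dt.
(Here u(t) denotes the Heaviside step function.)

F(ω) = \frac{5 \left(2 i \omega - \left(i \omega + 9\right)^{3} + 18\right)}{\left(i \omega + 9\right)^{4}}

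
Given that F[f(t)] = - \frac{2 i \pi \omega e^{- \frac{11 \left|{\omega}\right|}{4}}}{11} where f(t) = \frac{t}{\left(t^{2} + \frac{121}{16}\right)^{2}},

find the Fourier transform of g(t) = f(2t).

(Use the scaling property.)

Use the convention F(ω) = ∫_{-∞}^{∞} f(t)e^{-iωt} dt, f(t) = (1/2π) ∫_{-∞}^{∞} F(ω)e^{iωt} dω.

F[g](ω) = - \frac{i \pi \omega e^{- \frac{11 \left|{\omega}\right|}{8}}}{22}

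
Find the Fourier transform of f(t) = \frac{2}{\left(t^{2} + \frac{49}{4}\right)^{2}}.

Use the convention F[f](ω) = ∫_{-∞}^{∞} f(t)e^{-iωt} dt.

F(ω) = \frac{4 \pi \left(7 \left|{\omega}\right| + 2\right) e^{- \frac{7 \left|{\omega}\right|}{2}}}{343}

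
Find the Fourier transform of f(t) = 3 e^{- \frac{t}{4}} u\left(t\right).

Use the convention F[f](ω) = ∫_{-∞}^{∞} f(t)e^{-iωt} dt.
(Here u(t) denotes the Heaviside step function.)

F(ω) = \frac{12}{4 i \omega + 1}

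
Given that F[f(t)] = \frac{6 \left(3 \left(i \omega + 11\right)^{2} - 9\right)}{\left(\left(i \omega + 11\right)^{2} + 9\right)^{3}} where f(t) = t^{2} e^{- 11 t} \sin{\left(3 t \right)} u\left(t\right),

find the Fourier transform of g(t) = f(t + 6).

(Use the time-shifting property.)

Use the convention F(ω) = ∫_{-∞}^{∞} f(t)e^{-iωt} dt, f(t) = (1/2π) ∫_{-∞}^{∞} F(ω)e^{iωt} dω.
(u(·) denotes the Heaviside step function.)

F[g](ω) = \frac{18 \left(\left(i \omega + 11\right)^{2} - 3\right) e^{6 i \omega}}{\left(\left(i \omega + 11\right)^{2} + 9\right)^{3}}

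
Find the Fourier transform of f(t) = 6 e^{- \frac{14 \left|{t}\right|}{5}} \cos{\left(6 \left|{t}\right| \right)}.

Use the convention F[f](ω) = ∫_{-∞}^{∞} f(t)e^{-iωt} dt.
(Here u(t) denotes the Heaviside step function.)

F(ω) = \frac{840 \left(25 \omega^{2} + 1096\right)}{625 \omega^{4} - 35200 \omega^{2} + 1201216}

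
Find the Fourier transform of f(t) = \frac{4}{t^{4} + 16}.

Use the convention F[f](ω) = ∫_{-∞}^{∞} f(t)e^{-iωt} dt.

F(ω) = \frac{\pi e^{- \sqrt{2} \left|{\omega}\right|} \sin{\left(\sqrt{2} \left|{\omega}\right| + \frac{\pi}{4} \right)}}{2}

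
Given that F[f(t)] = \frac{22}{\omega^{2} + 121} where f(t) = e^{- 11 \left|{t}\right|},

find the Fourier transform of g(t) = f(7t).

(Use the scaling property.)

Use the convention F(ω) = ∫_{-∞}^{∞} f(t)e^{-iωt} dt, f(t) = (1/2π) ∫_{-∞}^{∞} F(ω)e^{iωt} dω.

F[g](ω) = \frac{154}{\omega^{2} + 5929}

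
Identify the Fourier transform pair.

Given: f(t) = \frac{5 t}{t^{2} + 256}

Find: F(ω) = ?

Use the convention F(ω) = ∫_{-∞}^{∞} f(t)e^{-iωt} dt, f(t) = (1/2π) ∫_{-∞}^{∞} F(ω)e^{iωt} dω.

F(ω) = - 5 i \pi e^{- 16 \left|{\omega}\right|} \operatorname{sign}{\left(\omega \right)}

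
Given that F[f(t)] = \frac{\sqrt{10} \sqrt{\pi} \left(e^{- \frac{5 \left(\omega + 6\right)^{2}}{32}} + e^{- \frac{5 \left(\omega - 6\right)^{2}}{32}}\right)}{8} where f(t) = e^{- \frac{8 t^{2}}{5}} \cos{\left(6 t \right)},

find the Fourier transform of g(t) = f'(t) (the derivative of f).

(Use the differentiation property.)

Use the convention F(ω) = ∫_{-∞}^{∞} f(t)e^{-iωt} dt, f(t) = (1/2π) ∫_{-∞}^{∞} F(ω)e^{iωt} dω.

F[g](ω) = \frac{\sqrt{10} i \sqrt{\pi} \omega \left(e^{\frac{15 \omega}{4}} + 1\right) e^{- \frac{5 \omega^{2}}{32} - \frac{15 \omega}{8} - \frac{45}{8}}}{8}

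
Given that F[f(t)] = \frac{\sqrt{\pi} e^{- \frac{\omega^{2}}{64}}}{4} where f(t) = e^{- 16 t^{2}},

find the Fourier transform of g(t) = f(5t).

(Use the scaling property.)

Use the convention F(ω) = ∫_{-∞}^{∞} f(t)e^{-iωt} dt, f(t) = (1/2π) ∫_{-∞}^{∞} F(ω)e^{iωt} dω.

F[g](ω) = \frac{\sqrt{\pi} e^{- \frac{\omega^{2}}{1600}}}{20}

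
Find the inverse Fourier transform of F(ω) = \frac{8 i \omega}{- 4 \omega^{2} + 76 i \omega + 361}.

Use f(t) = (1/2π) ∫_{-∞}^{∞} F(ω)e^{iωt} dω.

f(t) = 2 \left(1 - \frac{19 t}{2}\right) e^{- \frac{19 t}{2}} u\left(t\right)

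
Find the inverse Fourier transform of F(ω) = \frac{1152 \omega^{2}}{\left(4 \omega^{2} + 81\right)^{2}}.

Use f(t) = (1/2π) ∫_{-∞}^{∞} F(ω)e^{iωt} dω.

f(t) = 4 \left(1 - \frac{9 \left|{t}\right|}{2}\right) e^{- \frac{9 \left|{t}\right|}{2}}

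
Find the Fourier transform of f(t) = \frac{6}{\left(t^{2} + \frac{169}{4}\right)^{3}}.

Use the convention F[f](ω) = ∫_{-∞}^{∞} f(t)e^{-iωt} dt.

F(ω) = \frac{6 \pi \left(169 \omega^{2} + 78 \left|{\omega}\right| + 12\right) e^{- \frac{13 \left|{\omega}\right|}{2}}}{371293}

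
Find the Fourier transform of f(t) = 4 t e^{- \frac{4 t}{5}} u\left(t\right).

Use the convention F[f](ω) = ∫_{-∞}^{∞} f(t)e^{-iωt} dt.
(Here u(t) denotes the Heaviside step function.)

F(ω) = \frac{100}{\left(5 i \omega + 4\right)^{2}}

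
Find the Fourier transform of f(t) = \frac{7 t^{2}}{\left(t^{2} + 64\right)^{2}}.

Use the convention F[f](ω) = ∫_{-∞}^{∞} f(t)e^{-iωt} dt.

F(ω) = \frac{7 \pi \left(1 - 8 \left|{\omega}\right|\right) e^{- 8 \left|{\omega}\right|}}{16}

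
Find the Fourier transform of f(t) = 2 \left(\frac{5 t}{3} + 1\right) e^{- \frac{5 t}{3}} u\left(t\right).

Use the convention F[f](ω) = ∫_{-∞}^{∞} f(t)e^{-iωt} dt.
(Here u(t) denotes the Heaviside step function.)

F(ω) = \frac{6 \left(- 3 i \omega - 10\right)}{9 \omega^{2} - 30 i \omega - 25}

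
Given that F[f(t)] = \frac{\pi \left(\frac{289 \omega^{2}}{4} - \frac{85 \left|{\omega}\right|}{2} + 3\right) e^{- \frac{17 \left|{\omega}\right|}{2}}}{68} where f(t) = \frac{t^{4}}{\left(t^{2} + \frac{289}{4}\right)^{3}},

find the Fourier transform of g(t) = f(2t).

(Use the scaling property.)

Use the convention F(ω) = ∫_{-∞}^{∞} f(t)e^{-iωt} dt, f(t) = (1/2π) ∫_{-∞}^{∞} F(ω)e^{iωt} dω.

F[g](ω) = \frac{\pi \left(289 \omega^{2} - 340 \left|{\omega}\right| + 48\right) e^{- \frac{17 \left|{\omega}\right|}{4}}}{2176}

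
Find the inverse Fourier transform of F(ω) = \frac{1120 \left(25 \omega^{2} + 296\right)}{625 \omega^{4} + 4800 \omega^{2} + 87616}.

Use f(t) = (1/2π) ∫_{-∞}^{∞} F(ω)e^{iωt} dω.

f(t) = 8 e^{- \frac{14 \left|{t}\right|}{5}} \cos{\left(2 \left|{t}\right| \right)}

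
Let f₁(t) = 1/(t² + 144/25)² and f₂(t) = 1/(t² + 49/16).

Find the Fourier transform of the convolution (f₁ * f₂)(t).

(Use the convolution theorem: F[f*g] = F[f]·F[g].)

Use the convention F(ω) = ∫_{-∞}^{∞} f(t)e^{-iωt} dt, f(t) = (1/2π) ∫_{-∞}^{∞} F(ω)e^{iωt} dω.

F[f₁*f₂](ω) = \frac{25 \pi^{2} \left(12 \left|{\omega}\right| + 5\right) e^{- \frac{83 \left|{\omega}\right|}{20}}}{6048}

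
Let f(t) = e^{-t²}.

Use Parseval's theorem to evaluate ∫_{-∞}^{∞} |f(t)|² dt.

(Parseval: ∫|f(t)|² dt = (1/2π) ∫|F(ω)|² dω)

∫|f(t)|² dt = \frac{\sqrt{2} \sqrt{\pi}}{2}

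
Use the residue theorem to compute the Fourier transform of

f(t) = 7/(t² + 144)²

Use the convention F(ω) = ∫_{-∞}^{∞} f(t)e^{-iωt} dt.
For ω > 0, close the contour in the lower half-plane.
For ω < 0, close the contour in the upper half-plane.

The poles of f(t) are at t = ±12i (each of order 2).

Let g(z) = f(z)e^{-iωz}; for large |z| the factor e^{-iωz} decays in the lower half-plane when ω > 0 and in the upper half-plane when ω < 0.

Case ω > 0 (lower half-plane, clockwise contour ⇒ F(ω) = -2πi·ΣRes):
  Res_{z = - 12 i} g(z) = \frac{7 i \left(12 \omega + 1\right) e^{- 12 \omega}}{6912} (pole of order 2)
  F(ω) = -2πi·ΣRes = \frac{7 \pi \left(12 \omega + 1\right) e^{- 12 \omega}}{3456}

Case ω < 0 (upper half-plane, counterclockwise contour ⇒ F(ω) = +2πi·ΣRes):
  Res_{z = 12 i} g(z) = \frac{7 i \left(12 \omega - 1\right) e^{12 \omega}}{6912} (pole of order 2)
  F(ω) = 2πi·ΣRes = \frac{7 \pi \left(1 - 12 \omega\right) e^{12 \omega}}{3456}

Both cases combine into a single formula in |ω|:

F(ω) = \frac{7 \pi \left(12 \left|{\omega}\right| + 1\right) e^{- 12 \left|{\omega}\right|}}{3456}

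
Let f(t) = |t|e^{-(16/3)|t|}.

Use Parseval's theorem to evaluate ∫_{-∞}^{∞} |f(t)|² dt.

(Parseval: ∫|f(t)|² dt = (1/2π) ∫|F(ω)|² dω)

∫|f(t)|² dt = \frac{27}{8192}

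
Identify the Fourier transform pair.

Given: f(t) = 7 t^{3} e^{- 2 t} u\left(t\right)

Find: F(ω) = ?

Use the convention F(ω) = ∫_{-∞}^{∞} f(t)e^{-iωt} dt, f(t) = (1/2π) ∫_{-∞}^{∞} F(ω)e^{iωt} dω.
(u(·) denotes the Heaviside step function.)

F(ω) = \frac{42}{\left(i \omega + 2\right)^{4}}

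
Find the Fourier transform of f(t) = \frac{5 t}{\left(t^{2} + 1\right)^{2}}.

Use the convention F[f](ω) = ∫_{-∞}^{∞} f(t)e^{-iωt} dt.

F(ω) = - \frac{5 i \pi \omega e^{- \left|{\omega}\right|}}{2}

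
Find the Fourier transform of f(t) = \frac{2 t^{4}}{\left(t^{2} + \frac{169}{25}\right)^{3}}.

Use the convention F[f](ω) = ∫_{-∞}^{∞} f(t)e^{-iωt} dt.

F(ω) = \frac{\pi \left(169 \omega^{2} - 325 \left|{\omega}\right| + 75\right) e^{- \frac{13 \left|{\omega}\right|}{5}}}{260}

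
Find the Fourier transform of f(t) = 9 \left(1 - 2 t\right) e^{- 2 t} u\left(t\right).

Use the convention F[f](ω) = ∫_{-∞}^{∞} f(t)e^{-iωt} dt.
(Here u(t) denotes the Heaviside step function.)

F(ω) = \frac{9 i \omega}{- \omega^{2} + 4 i \omega + 4}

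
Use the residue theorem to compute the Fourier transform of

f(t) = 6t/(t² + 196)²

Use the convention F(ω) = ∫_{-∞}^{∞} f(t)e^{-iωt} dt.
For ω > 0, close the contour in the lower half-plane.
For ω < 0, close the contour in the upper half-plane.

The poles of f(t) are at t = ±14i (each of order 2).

Let g(z) = f(z)e^{-iωz}; for large |z| the factor e^{-iωz} decays in the lower half-plane when ω > 0 and in the upper half-plane when ω < 0.

Case ω > 0 (lower half-plane, clockwise contour ⇒ F(ω) = -2πi·ΣRes):
  Res_{z = - 14 i} g(z) = \frac{3 \omega e^{- 14 \omega}}{28} (pole of order 2)
  F(ω) = -2πi·ΣRes = - \frac{3 i \pi \omega e^{- 14 \omega}}{14}

Case ω < 0 (upper half-plane, counterclockwise contour ⇒ F(ω) = +2πi·ΣRes):
  Res_{z = 14 i} g(z) = - \frac{3 \omega e^{14 \omega}}{28} (pole of order 2)
  F(ω) = 2πi·ΣRes = - \frac{3 i \pi \omega e^{14 \omega}}{14}

Both cases combine into a single formula in |ω|:

F(ω) = - \frac{3 i \pi \omega e^{- 14 \left|{\omega}\right|}}{14}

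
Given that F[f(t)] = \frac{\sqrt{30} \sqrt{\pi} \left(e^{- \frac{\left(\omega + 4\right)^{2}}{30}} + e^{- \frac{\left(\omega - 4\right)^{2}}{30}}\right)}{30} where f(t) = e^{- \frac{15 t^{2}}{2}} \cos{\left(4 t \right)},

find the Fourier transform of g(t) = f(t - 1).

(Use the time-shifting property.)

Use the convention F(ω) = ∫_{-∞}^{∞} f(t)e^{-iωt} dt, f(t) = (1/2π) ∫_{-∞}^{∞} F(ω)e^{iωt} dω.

F[g](ω) = \frac{\sqrt{30} \sqrt{\pi} \left(e^{\frac{8 \omega}{15}} + 1\right) e^{- \frac{\omega^{2}}{30} - \frac{4 \omega}{15} - i \omega - \frac{8}{15}}}{30}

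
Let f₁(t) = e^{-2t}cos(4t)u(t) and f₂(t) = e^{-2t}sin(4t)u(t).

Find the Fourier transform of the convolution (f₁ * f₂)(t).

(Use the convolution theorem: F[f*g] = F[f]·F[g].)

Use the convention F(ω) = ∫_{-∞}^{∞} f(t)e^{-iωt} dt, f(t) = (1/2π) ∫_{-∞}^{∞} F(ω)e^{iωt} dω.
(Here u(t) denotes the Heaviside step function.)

F[f₁*f₂](ω) = \frac{4 \left(i \omega + 2\right)}{\left(\left(i \omega + 2\right)^{2} + 16\right)^{2}}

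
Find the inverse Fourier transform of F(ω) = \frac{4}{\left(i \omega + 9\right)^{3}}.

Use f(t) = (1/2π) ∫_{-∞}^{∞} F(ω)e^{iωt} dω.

f(t) = 2 t^{2} e^{- 9 t} u\left(t\right)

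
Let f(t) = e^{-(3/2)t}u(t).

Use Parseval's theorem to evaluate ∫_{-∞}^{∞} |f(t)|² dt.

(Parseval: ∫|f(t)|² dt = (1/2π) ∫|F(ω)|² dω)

∫|f(t)|² dt = \frac{1}{3}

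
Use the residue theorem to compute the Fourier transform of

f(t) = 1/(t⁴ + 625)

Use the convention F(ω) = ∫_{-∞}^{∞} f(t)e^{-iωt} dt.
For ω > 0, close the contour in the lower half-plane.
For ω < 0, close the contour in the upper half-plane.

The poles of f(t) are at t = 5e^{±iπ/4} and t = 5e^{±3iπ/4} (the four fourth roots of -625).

Let g(z) = f(z)e^{-iωz}; for large |z| the factor e^{-iωz} decays in the lower half-plane when ω > 0 and in the upper half-plane when ω < 0.

Case ω > 0 (lower half-plane, clockwise contour ⇒ F(ω) = -2πi·ΣRes):
  Res_{z = - \frac{5 \sqrt{2}}{2} - \frac{5 \sqrt{2} i}{2}} g(z) = \frac{\sqrt{2} i \left(1 - i\right) e^{\frac{5 \sqrt{2} \omega \left(-1 + i\right)}{2}}}{1000}
  Res_{z = \frac{5 \sqrt{2}}{2} - \frac{5 \sqrt{2} i}{2}} g(z) = \frac{\sqrt{2} i \left(1 + i\right) e^{- \frac{5 \sqrt{2} \omega \left(1 + i\right)}{2}}}{1000}
  F(ω) = -2πi·ΣRes = \frac{\sqrt{2} \pi \left(1 - i\right) \left(e^{5 \sqrt{2} i \omega} + i\right) e^{- \frac{5 \sqrt{2} \omega \left(1 + i\right)}{2}}}{500} = \frac{\pi e^{- \frac{5 \sqrt{2} \omega}{2}} \sin{\left(\frac{5 \sqrt{2} \omega}{2} + \frac{\pi}{4} \right)}}{125}

Case ω < 0 (upper half-plane, counterclockwise contour ⇒ F(ω) = +2πi·ΣRes):
  Res_{z = \frac{5 \sqrt{2}}{2} + \frac{5 \sqrt{2} i}{2}} g(z) = \frac{\sqrt{2} i \left(-1 + i\right) e^{\frac{5 \sqrt{2} \omega \left(1 - i\right)}{2}}}{1000}
  Res_{z = - \frac{5 \sqrt{2}}{2} + \frac{5 \sqrt{2} i}{2}} g(z) = \frac{\sqrt{2} \left(1 - i\right) e^{\frac{5 \sqrt{2} \omega \left(1 + i\right)}{2}}}{1000}
  F(ω) = 2πi·ΣRes = - \frac{\sqrt{2} i \pi \left(i \left(1 - i\right) e^{\frac{5 \sqrt{2} \omega \left(1 - i\right)}{2}} - \left(1 - i\right) e^{\frac{5 \sqrt{2} \omega \left(1 + i\right)}{2}}\right)}{500} = \frac{\pi e^{\frac{5 \sqrt{2} \omega}{2}} \cos{\left(\frac{5 \sqrt{2} \omega}{2} + \frac{\pi}{4} \right)}}{125}

Both cases combine into a single formula in |ω|:

F(ω) = \frac{\pi e^{- \frac{5 \sqrt{2} \left|{\omega}\right|}{2}} \sin{\left(\frac{5 \sqrt{2} \left|{\omega}\right|}{2} + \frac{\pi}{4} \right)}}{125}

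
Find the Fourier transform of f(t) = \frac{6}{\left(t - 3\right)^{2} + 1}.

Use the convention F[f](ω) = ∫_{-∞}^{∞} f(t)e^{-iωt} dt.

F(ω) = 6 \pi e^{- 3 i \omega - \left|{\omega}\right|}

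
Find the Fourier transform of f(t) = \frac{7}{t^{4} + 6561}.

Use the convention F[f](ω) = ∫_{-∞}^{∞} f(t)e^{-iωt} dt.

F(ω) = \frac{7 \pi e^{- \frac{9 \sqrt{2} \left|{\omega}\right|}{2}} \sin{\left(\frac{9 \sqrt{2} \left|{\omega}\right|}{2} + \frac{\pi}{4} \right)}}{729}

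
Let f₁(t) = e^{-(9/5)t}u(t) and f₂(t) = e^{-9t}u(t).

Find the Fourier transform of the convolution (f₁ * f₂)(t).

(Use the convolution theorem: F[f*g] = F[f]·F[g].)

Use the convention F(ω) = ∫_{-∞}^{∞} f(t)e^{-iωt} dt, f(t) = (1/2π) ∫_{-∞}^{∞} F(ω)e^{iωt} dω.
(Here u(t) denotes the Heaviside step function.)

F[f₁*f₂](ω) = \frac{5}{\left(i \omega + 9\right) \left(5 i \omega + 9\right)}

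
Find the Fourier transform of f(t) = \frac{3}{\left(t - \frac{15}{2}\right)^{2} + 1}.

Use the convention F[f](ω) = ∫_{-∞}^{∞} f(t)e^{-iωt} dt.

F(ω) = 3 \pi e^{- \frac{15 i \omega}{2} - \left|{\omega}\right|}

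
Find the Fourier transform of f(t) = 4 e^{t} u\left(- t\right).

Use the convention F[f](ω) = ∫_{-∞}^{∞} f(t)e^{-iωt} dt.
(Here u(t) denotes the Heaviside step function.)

F(ω) = \frac{4 i}{\omega + i}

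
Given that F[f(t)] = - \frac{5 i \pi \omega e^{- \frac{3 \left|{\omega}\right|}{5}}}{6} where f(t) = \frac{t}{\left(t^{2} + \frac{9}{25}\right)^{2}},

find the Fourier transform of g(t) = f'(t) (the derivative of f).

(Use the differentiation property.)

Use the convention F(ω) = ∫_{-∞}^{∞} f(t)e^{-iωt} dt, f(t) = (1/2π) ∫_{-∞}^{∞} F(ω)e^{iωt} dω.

F[g](ω) = \frac{5 \pi \omega^{2} e^{- \frac{3 \left|{\omega}\right|}{5}}}{6}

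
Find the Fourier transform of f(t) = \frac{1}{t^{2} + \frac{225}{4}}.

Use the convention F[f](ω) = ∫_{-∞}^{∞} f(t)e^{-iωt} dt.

F(ω) = \frac{2 \pi e^{- \frac{15 \left|{\omega}\right|}{2}}}{15}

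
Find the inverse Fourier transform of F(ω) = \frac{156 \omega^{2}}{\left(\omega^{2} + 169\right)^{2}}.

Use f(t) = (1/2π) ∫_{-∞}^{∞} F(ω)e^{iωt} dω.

f(t) = 3 \left(1 - 13 \left|{t}\right|\right) e^{- 13 \left|{t}\right|}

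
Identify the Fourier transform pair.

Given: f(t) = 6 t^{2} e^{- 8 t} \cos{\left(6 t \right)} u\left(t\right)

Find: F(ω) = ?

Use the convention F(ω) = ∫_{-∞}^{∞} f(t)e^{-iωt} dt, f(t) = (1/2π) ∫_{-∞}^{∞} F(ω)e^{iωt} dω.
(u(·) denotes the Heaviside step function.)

F(ω) = \frac{12 \left(- 108 i \omega + \left(i \omega + 8\right)^{3} - 864\right)}{\left(\left(i \omega + 8\right)^{2} + 36\right)^{3}}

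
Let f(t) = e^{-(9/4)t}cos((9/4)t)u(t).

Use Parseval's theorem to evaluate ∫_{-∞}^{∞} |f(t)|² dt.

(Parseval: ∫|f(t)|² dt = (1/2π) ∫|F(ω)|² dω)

∫|f(t)|² dt = \frac{1}{6}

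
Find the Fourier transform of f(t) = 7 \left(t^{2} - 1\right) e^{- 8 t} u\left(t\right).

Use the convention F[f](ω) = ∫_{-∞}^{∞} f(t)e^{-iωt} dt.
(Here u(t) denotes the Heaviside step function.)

F(ω) = \frac{7 \left(2 i \omega - \left(i \omega + 8\right)^{3} + 16\right)}{\left(i \omega + 8\right)^{4}}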